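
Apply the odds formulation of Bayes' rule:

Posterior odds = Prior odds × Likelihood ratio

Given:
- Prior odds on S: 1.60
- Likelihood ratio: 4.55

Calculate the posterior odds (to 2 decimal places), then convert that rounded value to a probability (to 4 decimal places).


Step 1: Calculate posterior odds
Posterior odds = Prior odds × LR
               = 1.60 × 4.55
               = 7.28

Step 2: Convert to probability
P(S|E) = Posterior odds / (1 + Posterior odds)
       = 7.28 / (1 + 7.28)
       = 7.28 / 8.28
       = 0.8792

The evidence increased P(S) from 0.6154 to 0.8792.


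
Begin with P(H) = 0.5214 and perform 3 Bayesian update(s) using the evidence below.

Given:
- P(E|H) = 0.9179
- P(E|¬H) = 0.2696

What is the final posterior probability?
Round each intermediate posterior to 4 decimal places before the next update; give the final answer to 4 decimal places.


Sequential Bayesian updating:

Initial prior: P(H) = 0.5214

Update 1:
  P(E) = 0.9179 × 0.5214 + 0.2696 × 0.4786 = 0.47859306 + 0.12903056 = 0.60762362
  P(H|E) = 0.47859306 / 0.60762362 = 0.7876

Update 2:
  P(E) = 0.9179 × 0.7876 + 0.2696 × 0.2124 = 0.72293804 + 0.05726304 = 0.78020108
  P(H|E) = 0.72293804 / 0.78020108 = 0.9266

Update 3:
  P(E) = 0.9179 × 0.9266 + 0.2696 × 0.0734 = 0.85052614 + 0.01978864 = 0.87031478
  P(H|E) = 0.85052614 / 0.87031478 = 0.9773

Final posterior: 0.9773


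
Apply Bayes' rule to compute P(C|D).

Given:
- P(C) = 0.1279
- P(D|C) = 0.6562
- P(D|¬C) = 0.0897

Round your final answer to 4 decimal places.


Bayes' theorem: P(C|D) = P(D|C) × P(C) / P(D)

Step 1: Calculate P(D) using law of total probability
P(D) = P(D|C)P(C) + P(D|¬C)P(¬C)
     = 0.6562 × 0.1279 + 0.0897 × 0.8721
     = 0.08392798 + 0.07822737
     = 0.16215535

Step 2: Apply Bayes' theorem
P(C|D) = P(D|C) × P(C) / P(D)
       = 0.08392798 / 0.16215535
       = 0.5176


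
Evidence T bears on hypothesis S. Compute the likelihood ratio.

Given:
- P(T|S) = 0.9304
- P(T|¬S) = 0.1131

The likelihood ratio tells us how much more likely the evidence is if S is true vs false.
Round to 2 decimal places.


Likelihood Ratio (LR) = P(T|S) / P(T|¬S)

LR = 0.9304 / 0.1131
   = 8.23

The evidence is 8.23 times more likely if S is true than if S is false.
Since LR > 1, the evidence supports S over ¬S.


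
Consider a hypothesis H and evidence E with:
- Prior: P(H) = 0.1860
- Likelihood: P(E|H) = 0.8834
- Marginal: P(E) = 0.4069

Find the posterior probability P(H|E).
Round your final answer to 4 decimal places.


Using Bayes' theorem:

P(H|E) = P(E|H) × P(H) / P(E)
       = 0.8834 × 0.1860 / 0.4069
       = 0.16431240 / 0.4069
       = 0.4038

The evidence strengthens our belief in H.
Prior: 0.1860 → Posterior: 0.4038


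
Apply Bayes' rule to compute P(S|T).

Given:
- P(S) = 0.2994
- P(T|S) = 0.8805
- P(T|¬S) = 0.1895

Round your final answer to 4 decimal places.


Bayes' theorem: P(S|T) = P(T|S) × P(S) / P(T)

Step 1: Calculate P(T) using law of total probability
P(T) = P(T|S)P(S) + P(T|¬S)P(¬S)
     = 0.8805 × 0.2994 + 0.1895 × 0.7006
     = 0.26362170 + 0.13276370
     = 0.39638540

Step 2: Apply Bayes' theorem
P(S|T) = P(T|S) × P(S) / P(T)
       = 0.26362170 / 0.39638540
       = 0.6651


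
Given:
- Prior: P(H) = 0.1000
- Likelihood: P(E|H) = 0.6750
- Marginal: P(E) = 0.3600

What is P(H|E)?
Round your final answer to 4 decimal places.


Using Bayes' theorem:

P(H|E) = P(E|H) × P(H) / P(E)
       = 0.6750 × 0.1000 / 0.3600
       = 0.06750000 / 0.3600
       = 0.1875

The evidence strengthens our belief in H.
Prior: 0.1000 → Posterior: 0.1875


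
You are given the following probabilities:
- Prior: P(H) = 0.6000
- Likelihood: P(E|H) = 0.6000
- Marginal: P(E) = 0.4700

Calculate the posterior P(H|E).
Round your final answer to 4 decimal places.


Using Bayes' theorem:

P(H|E) = P(E|H) × P(H) / P(E)
       = 0.6000 × 0.6000 / 0.4700
       = 0.36000000 / 0.4700
       = 0.7660

The evidence strengthens our belief in H.
Prior: 0.6000 → Posterior: 0.7660


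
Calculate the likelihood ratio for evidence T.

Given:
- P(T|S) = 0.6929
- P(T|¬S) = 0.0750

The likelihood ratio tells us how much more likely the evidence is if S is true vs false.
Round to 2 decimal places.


Likelihood Ratio (LR) = P(T|S) / P(T|¬S)

LR = 0.6929 / 0.0750
   = 9.24

The evidence is 9.24 times more likely if S is true than if S is false.
Because LR exceeds 1, T is evidence for S.


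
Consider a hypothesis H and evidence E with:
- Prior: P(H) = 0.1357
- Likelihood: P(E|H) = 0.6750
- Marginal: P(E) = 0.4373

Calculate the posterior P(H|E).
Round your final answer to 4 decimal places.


Using Bayes' theorem:

P(H|E) = P(E|H) × P(H) / P(E)
       = 0.6750 × 0.1357 / 0.4373
       = 0.09159750 / 0.4373
       = 0.2095

The evidence strengthens our belief in H.
Prior: 0.1357 → Posterior: 0.2095


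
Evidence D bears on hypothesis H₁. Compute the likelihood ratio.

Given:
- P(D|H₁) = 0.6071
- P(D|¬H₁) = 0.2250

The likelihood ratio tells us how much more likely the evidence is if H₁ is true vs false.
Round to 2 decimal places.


Likelihood Ratio (LR) = P(D|H₁) / P(D|¬H₁)

LR = 0.6071 / 0.2250
   = 2.70

The evidence is 2.70 times more likely if H₁ is true than if H₁ is false.
LR > 1, so observing D raises the odds in favor of H₁.


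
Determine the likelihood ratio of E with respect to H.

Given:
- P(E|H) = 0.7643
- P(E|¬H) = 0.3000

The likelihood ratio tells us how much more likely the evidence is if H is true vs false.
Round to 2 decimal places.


Likelihood Ratio (LR) = P(E|H) / P(E|¬H)

LR = 0.7643 / 0.3000
   = 2.55

The evidence is 2.55 times more likely if H is true than if H is false.
Because LR exceeds 1, E is evidence for H.


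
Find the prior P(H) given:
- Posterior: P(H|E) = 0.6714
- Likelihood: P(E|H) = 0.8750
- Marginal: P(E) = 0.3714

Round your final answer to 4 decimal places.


From Bayes' theorem: P(H|E) = P(E|H) × P(H) / P(E)

Rearranging for P(H):
P(H) = P(H|E) × P(E) / P(E|H)
     = 0.6714 × 0.3714 / 0.8750
     = 0.24935796 / 0.8750
     = 0.2850


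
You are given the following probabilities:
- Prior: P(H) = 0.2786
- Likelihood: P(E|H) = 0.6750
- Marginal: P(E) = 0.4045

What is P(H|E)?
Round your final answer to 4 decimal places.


Using Bayes' theorem:

P(H|E) = P(E|H) × P(H) / P(E)
       = 0.6750 × 0.2786 / 0.4045
       = 0.18805500 / 0.4045
       = 0.4649

The evidence strengthens our belief in H.
Prior: 0.2786 → Posterior: 0.4649


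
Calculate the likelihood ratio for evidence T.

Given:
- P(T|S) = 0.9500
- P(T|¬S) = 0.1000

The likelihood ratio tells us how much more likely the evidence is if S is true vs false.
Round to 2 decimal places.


Likelihood Ratio (LR) = P(T|S) / P(T|¬S)

LR = 0.9500 / 0.1000
   = 9.50

The evidence is 9.50 times more likely if S is true than if S is false.
Since LR > 1, the evidence supports S over ¬S.


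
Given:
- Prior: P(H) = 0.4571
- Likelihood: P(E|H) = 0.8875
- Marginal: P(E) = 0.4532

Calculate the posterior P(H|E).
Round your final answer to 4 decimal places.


Using Bayes' theorem:

P(H|E) = P(E|H) × P(H) / P(E)
       = 0.8875 × 0.4571 / 0.4532
       = 0.40567625 / 0.4532
       = 0.8951

The evidence strengthens our belief in H.
Prior: 0.4571 → Posterior: 0.8951


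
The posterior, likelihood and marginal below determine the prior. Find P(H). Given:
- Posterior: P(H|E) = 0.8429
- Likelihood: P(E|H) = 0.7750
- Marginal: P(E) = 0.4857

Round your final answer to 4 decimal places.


From Bayes' theorem: P(H|E) = P(E|H) × P(H) / P(E)

Rearranging for P(H):
P(H) = P(H|E) × P(E) / P(E|H)
     = 0.8429 × 0.4857 / 0.7750
     = 0.40939653 / 0.7750
     = 0.5283


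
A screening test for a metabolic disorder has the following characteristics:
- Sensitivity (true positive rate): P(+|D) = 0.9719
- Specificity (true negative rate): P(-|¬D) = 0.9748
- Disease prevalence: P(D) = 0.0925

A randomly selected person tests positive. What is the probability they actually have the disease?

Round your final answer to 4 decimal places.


Let D = has disease, + = positive test

Given:
- P(D) = 0.0925 (prevalence)
- P(+|D) = 0.9719 (sensitivity)
- P(-|¬D) = 0.9748 (specificity)
- P(+|¬D) = 0.0252 (false positive rate = 1 - specificity)

Step 1: Find P(+)
P(+) = P(+|D)P(D) + P(+|¬D)P(¬D)
     = 0.9719 × 0.0925 + 0.0252 × 0.9075
     = 0.08990075 + 0.02286900
     = 0.11276975

Step 2: Apply Bayes' theorem for P(D|+)
P(D|+) = P(+|D)P(D) / P(+)
       = 0.08990075 / 0.11276975
       = 0.7972


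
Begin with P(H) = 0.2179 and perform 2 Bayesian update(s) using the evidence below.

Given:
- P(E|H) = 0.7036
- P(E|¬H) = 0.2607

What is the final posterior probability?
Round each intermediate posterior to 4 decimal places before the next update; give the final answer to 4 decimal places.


Sequential Bayesian updating:

Initial prior: P(H) = 0.2179

Update 1:
  P(E) = 0.7036 × 0.2179 + 0.2607 × 0.7821 = 0.15331444 + 0.20389347 = 0.35720791
  P(H|E) = 0.15331444 / 0.35720791 = 0.4292

Update 2:
  P(E) = 0.7036 × 0.4292 + 0.2607 × 0.5708 = 0.30198512 + 0.14880756 = 0.45079268
  P(H|E) = 0.30198512 / 0.45079268 = 0.6699

Final posterior: 0.6699


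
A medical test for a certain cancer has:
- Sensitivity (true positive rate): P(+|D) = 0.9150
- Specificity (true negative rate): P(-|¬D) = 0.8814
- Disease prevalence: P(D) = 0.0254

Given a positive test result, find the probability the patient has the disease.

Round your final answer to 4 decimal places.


Let D = has disease, + = positive test

Given:
- P(D) = 0.0254 (prevalence)
- P(+|D) = 0.9150 (sensitivity)
- P(-|¬D) = 0.8814 (specificity)
- P(+|¬D) = 0.1186 (false positive rate = 1 - specificity)

Step 1: Find P(+)
P(+) = P(+|D)P(D) + P(+|¬D)P(¬D)
     = 0.9150 × 0.0254 + 0.1186 × 0.9746
     = 0.02324100 + 0.11558756
     = 0.13882856

Step 2: Apply Bayes' theorem for P(D|+)
P(D|+) = P(+|D)P(D) / P(+)
       = 0.02324100 / 0.13882856
       = 0.1674


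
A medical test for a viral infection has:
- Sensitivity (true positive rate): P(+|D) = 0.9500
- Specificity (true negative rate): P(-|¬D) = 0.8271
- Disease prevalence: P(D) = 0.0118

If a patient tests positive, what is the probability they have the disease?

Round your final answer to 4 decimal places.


Let D = has disease, + = positive test

Given:
- P(D) = 0.0118 (prevalence)
- P(+|D) = 0.9500 (sensitivity)
- P(-|¬D) = 0.8271 (specificity)
- P(+|¬D) = 0.1729 (false positive rate = 1 - specificity)

Step 1: Find P(+)
P(+) = P(+|D)P(D) + P(+|¬D)P(¬D)
     = 0.9500 × 0.0118 + 0.1729 × 0.9882
     = 0.01121000 + 0.17085978
     = 0.18206978

Step 2: Apply Bayes' theorem for P(D|+)
P(D|+) = P(+|D)P(D) / P(+)
       = 0.01121000 / 0.18206978
       = 0.0616


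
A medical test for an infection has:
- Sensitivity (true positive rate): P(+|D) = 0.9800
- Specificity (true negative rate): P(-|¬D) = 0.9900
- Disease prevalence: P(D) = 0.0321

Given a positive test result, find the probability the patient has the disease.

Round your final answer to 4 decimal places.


Let D = has disease, + = positive test

Given:
- P(D) = 0.0321 (prevalence)
- P(+|D) = 0.9800 (sensitivity)
- P(-|¬D) = 0.9900 (specificity)
- P(+|¬D) = 0.0100 (false positive rate = 1 - specificity)

Step 1: Find P(+)
P(+) = P(+|D)P(D) + P(+|¬D)P(¬D)
     = 0.9800 × 0.0321 + 0.0100 × 0.9679
     = 0.03145800 + 0.00967900
     = 0.04113700

Step 2: Apply Bayes' theorem for P(D|+)
P(D|+) = P(+|D)P(D) / P(+)
       = 0.03145800 / 0.04113700
       = 0.7647


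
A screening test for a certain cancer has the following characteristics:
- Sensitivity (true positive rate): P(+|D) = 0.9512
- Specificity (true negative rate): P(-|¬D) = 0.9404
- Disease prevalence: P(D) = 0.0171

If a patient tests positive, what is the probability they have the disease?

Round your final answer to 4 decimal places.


Let D = has disease, + = positive test

Given:
- P(D) = 0.0171 (prevalence)
- P(+|D) = 0.9512 (sensitivity)
- P(-|¬D) = 0.9404 (specificity)
- P(+|¬D) = 0.0596 (false positive rate = 1 - specificity)

Step 1: Find P(+)
P(+) = P(+|D)P(D) + P(+|¬D)P(¬D)
     = 0.9512 × 0.0171 + 0.0596 × 0.9829
     = 0.01626552 + 0.05858084
     = 0.07484636

Step 2: Apply Bayes' theorem for P(D|+)
P(D|+) = P(+|D)P(D) / P(+)
       = 0.01626552 / 0.07484636
       = 0.2173


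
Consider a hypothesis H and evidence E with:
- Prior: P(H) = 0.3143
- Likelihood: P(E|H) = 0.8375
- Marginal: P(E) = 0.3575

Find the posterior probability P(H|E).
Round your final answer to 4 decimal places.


Using Bayes' theorem:

P(H|E) = P(E|H) × P(H) / P(E)
       = 0.8375 × 0.3143 / 0.3575
       = 0.26322625 / 0.3575
       = 0.7363

The evidence strengthens our belief in H.
Prior: 0.3143 → Posterior: 0.7363


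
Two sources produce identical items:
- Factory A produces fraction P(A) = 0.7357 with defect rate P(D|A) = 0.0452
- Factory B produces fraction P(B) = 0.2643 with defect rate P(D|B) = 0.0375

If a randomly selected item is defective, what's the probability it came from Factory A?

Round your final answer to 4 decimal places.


Let A = from Factory A, D = defective

Given:
- P(A) = 0.7357, P(B) = 0.2643
- P(D|A) = 0.0452, P(D|B) = 0.0375

Step 1: Find P(D)
P(D) = P(D|A)P(A) + P(D|B)P(B)
     = 0.0452 × 0.7357 + 0.0375 × 0.2643
     = 0.03325364 + 0.00991125
     = 0.04316489

Step 2: Apply Bayes' theorem
P(A|D) = P(D|A)P(A) / P(D)
       = 0.03325364 / 0.04316489
       = 0.7704


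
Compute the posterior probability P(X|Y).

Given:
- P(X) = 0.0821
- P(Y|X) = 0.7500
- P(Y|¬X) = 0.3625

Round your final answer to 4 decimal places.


Bayes' theorem: P(X|Y) = P(Y|X) × P(X) / P(Y)

Step 1: Calculate P(Y) using law of total probability
P(Y) = P(Y|X)P(X) + P(Y|¬X)P(¬X)
     = 0.7500 × 0.0821 + 0.3625 × 0.9179
     = 0.06157500 + 0.33273875
     = 0.39431375

Step 2: Apply Bayes' theorem
P(X|Y) = P(Y|X) × P(X) / P(Y)
       = 0.06157500 / 0.39431375
       = 0.1562


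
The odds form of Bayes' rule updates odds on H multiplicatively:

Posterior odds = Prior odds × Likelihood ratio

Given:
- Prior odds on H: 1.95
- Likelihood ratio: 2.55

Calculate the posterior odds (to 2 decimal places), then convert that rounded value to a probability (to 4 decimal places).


Step 1: Calculate posterior odds
Posterior odds = Prior odds × LR
               = 1.95 × 2.55
               = 4.97

Step 2: Convert to probability
P(H|E) = Posterior odds / (1 + Posterior odds)
       = 4.97 / (1 + 4.97)
       = 4.97 / 5.97
       = 0.8325

The evidence increased P(H) from 0.6610 to 0.8325.


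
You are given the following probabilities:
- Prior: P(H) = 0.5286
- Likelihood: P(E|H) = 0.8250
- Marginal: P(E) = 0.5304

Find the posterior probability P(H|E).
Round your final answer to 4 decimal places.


Using Bayes' theorem:

P(H|E) = P(E|H) × P(H) / P(E)
       = 0.8250 × 0.5286 / 0.5304
       = 0.43609500 / 0.5304
       = 0.8222

The evidence strengthens our belief in H.
Prior: 0.5286 → Posterior: 0.8222


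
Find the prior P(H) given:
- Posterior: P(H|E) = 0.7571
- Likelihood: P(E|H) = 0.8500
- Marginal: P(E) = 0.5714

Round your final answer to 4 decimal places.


From Bayes' theorem: P(H|E) = P(E|H) × P(H) / P(E)

Rearranging for P(H):
P(H) = P(H|E) × P(E) / P(E|H)
     = 0.7571 × 0.5714 / 0.8500
     = 0.43260694 / 0.8500
     = 0.5089


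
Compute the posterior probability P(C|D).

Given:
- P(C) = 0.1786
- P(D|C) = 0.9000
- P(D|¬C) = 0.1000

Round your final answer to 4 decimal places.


Bayes' theorem: P(C|D) = P(D|C) × P(C) / P(D)

Step 1: Calculate P(D) using law of total probability
P(D) = P(D|C)P(C) + P(D|¬C)P(¬C)
     = 0.9000 × 0.1786 + 0.1000 × 0.8214
     = 0.16074000 + 0.08214000
     = 0.24288000

Step 2: Apply Bayes' theorem
P(C|D) = P(D|C) × P(C) / P(D)
       = 0.16074000 / 0.24288000
       = 0.6618


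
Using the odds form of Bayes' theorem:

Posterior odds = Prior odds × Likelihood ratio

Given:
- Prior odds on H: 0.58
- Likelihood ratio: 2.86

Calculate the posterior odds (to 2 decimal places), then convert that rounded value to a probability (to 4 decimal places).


Step 1: Calculate posterior odds
Posterior odds = Prior odds × LR
               = 0.58 × 2.86
               = 1.66

Step 2: Convert to probability
P(H|E) = Posterior odds / (1 + Posterior odds)
       = 1.66 / (1 + 1.66)
       = 1.66 / 2.66
       = 0.6241

The evidence increased P(H) from 0.3671 to 0.6241.


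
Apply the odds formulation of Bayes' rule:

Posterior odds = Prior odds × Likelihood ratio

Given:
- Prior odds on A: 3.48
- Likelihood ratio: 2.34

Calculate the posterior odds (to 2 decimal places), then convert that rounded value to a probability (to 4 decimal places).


Step 1: Calculate posterior odds
Posterior odds = Prior odds × LR
               = 3.48 × 2.34
               = 8.14

Step 2: Convert to probability
P(A|E) = Posterior odds / (1 + Posterior odds)
       = 8.14 / (1 + 8.14)
       = 8.14 / 9.14
       = 0.8906

The evidence increased P(A) from 0.7768 to 0.8906.


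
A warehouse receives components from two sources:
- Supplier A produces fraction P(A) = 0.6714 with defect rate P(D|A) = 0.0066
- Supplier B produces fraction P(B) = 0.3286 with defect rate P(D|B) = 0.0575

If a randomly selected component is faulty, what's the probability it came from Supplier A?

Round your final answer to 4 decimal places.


Let A = from Supplier A, D = faulty

Given:
- P(A) = 0.6714, P(B) = 0.3286
- P(D|A) = 0.0066, P(D|B) = 0.0575

Step 1: Find P(D)
P(D) = P(D|A)P(A) + P(D|B)P(B)
     = 0.0066 × 0.6714 + 0.0575 × 0.3286
     = 0.00443124 + 0.01889450
     = 0.02332574

Step 2: Apply Bayes' theorem
P(A|D) = P(D|A)P(A) / P(D)
       = 0.00443124 / 0.02332574
       = 0.1900


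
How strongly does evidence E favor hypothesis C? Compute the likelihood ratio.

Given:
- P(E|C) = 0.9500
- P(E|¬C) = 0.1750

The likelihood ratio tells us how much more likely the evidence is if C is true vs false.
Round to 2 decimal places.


Likelihood Ratio (LR) = P(E|C) / P(E|¬C)

LR = 0.9500 / 0.1750
   = 5.43

The evidence is 5.43 times more likely if C is true than if C is false.
Because LR exceeds 1, E is evidence for C.


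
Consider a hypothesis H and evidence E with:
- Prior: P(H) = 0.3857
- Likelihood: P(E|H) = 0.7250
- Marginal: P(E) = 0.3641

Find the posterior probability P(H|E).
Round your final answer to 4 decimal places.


Using Bayes' theorem:

P(H|E) = P(E|H) × P(H) / P(E)
       = 0.7250 × 0.3857 / 0.3641
       = 0.27963250 / 0.3641
       = 0.7680

The evidence strengthens our belief in H.
Prior: 0.3857 → Posterior: 0.7680


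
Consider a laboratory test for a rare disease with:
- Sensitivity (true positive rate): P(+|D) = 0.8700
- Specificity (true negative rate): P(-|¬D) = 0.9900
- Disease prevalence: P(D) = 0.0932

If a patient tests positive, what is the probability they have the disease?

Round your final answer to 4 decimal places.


Let D = has disease, + = positive test

Given:
- P(D) = 0.0932 (prevalence)
- P(+|D) = 0.8700 (sensitivity)
- P(-|¬D) = 0.9900 (specificity)
- P(+|¬D) = 0.0100 (false positive rate = 1 - specificity)

Step 1: Find P(+)
P(+) = P(+|D)P(D) + P(+|¬D)P(¬D)
     = 0.8700 × 0.0932 + 0.0100 × 0.9068
     = 0.08108400 + 0.00906800
     = 0.09015200

Step 2: Apply Bayes' theorem for P(D|+)
P(D|+) = P(+|D)P(D) / P(+)
       = 0.08108400 / 0.09015200
       = 0.8994


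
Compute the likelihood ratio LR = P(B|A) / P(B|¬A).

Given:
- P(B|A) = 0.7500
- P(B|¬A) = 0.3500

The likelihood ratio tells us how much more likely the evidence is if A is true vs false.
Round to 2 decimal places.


Likelihood Ratio (LR) = P(B|A) / P(B|¬A)

LR = 0.7500 / 0.3500
   = 2.14

The evidence is 2.14 times more likely if A is true than if A is false.
Since LR > 1, the evidence supports A over ¬A.


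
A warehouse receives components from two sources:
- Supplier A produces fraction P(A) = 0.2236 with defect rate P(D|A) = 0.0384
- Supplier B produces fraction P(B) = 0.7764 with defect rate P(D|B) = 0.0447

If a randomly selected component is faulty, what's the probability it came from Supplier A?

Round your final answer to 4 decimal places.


Let A = from Supplier A, D = faulty

Given:
- P(A) = 0.2236, P(B) = 0.7764
- P(D|A) = 0.0384, P(D|B) = 0.0447

Step 1: Find P(D)
P(D) = P(D|A)P(A) + P(D|B)P(B)
     = 0.0384 × 0.2236 + 0.0447 × 0.7764
     = 0.00858624 + 0.03470508
     = 0.04329132

Step 2: Apply Bayes' theorem
P(A|D) = P(D|A)P(A) / P(D)
       = 0.00858624 / 0.04329132
       = 0.1983


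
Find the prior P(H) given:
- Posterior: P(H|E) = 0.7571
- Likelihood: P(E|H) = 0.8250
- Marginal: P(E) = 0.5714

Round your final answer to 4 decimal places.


From Bayes' theorem: P(H|E) = P(E|H) × P(H) / P(E)

Rearranging for P(H):
P(H) = P(H|E) × P(E) / P(E|H)
     = 0.7571 × 0.5714 / 0.8250
     = 0.43260694 / 0.8250
     = 0.5244


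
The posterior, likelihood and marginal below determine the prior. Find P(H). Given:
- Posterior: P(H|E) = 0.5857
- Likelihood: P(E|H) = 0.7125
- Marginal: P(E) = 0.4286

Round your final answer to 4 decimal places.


From Bayes' theorem: P(H|E) = P(E|H) × P(H) / P(E)

Rearranging for P(H):
P(H) = P(H|E) × P(E) / P(E|H)
     = 0.5857 × 0.4286 / 0.7125
     = 0.25103102 / 0.7125
     = 0.3523


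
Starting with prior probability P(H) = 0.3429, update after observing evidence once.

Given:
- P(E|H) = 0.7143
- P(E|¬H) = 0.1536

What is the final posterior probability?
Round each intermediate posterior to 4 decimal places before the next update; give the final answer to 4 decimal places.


Sequential Bayesian updating:

Initial prior: P(H) = 0.3429

Update 1:
  P(E) = 0.7143 × 0.3429 + 0.1536 × 0.6571 = 0.24493347 + 0.10093056 = 0.34586403
  P(H|E) = 0.24493347 / 0.34586403 = 0.7082

Final posterior: 0.7082


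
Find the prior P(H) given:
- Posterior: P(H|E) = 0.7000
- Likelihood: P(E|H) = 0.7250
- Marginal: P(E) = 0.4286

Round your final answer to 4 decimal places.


From Bayes' theorem: P(H|E) = P(E|H) × P(H) / P(E)

Rearranging for P(H):
P(H) = P(H|E) × P(E) / P(E|H)
     = 0.7000 × 0.4286 / 0.7250
     = 0.30002000 / 0.7250
     = 0.4138


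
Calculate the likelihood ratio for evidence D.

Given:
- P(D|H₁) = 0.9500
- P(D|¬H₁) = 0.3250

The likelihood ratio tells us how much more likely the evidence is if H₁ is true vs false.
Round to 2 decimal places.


Likelihood Ratio (LR) = P(D|H₁) / P(D|¬H₁)

LR = 0.9500 / 0.3250
   = 2.92

The evidence is 2.92 times more likely if H₁ is true than if H₁ is false.
Because LR exceeds 1, D is evidence for H₁.


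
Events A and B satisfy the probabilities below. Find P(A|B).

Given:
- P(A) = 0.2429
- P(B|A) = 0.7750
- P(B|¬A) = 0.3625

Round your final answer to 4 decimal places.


Bayes' theorem: P(A|B) = P(B|A) × P(A) / P(B)

Step 1: Calculate P(B) using law of total probability
P(B) = P(B|A)P(A) + P(B|¬A)P(¬A)
     = 0.7750 × 0.2429 + 0.3625 × 0.7571
     = 0.18824750 + 0.27444875
     = 0.46269625

Step 2: Apply Bayes' theorem
P(A|B) = P(B|A) × P(A) / P(B)
       = 0.18824750 / 0.46269625
       = 0.4068


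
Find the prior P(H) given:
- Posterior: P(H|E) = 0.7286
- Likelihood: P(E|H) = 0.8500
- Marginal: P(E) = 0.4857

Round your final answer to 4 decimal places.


From Bayes' theorem: P(H|E) = P(E|H) × P(H) / P(E)

Rearranging for P(H):
P(H) = P(H|E) × P(E) / P(E|H)
     = 0.7286 × 0.4857 / 0.8500
     = 0.35388102 / 0.8500
     = 0.4163


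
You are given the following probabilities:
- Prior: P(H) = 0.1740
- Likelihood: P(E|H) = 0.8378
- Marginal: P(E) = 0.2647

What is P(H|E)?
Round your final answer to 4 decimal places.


Using Bayes' theorem:

P(H|E) = P(E|H) × P(H) / P(E)
       = 0.8378 × 0.1740 / 0.2647
       = 0.14577720 / 0.2647
       = 0.5507

The evidence strengthens our belief in H.
Prior: 0.1740 → Posterior: 0.5507


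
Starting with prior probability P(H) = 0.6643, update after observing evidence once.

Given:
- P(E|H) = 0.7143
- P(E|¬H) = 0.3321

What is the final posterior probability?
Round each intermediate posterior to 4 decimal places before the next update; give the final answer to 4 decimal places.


Sequential Bayesian updating:

Initial prior: P(H) = 0.6643

Update 1:
  P(E) = 0.7143 × 0.6643 + 0.3321 × 0.3357 = 0.47450949 + 0.11148597 = 0.58599546
  P(H|E) = 0.47450949 / 0.58599546 = 0.8097

Final posterior: 0.8097


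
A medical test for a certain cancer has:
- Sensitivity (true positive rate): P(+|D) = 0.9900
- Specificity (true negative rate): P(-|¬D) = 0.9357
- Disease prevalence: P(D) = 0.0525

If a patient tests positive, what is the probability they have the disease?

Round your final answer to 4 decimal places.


Let D = has disease, + = positive test

Given:
- P(D) = 0.0525 (prevalence)
- P(+|D) = 0.9900 (sensitivity)
- P(-|¬D) = 0.9357 (specificity)
- P(+|¬D) = 0.0643 (false positive rate = 1 - specificity)

Step 1: Find P(+)
P(+) = P(+|D)P(D) + P(+|¬D)P(¬D)
     = 0.9900 × 0.0525 + 0.0643 × 0.9475
     = 0.05197500 + 0.06092425
     = 0.11289925

Step 2: Apply Bayes' theorem for P(D|+)
P(D|+) = P(+|D)P(D) / P(+)
       = 0.05197500 / 0.11289925
       = 0.4604


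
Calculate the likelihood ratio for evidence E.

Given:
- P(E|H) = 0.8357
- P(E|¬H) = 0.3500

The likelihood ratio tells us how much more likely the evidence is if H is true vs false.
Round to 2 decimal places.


Likelihood Ratio (LR) = P(E|H) / P(E|¬H)

LR = 0.8357 / 0.3500
   = 2.39

The evidence is 2.39 times more likely if H is true than if H is false.
Because LR exceeds 1, E is evidence for H.


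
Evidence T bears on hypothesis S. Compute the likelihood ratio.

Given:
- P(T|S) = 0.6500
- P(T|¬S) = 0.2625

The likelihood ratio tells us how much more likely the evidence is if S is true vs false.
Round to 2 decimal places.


Likelihood Ratio (LR) = P(T|S) / P(T|¬S)

LR = 0.6500 / 0.2625
   = 2.48

The evidence is 2.48 times more likely if S is true than if S is false.
Because LR exceeds 1, T is evidence for S.


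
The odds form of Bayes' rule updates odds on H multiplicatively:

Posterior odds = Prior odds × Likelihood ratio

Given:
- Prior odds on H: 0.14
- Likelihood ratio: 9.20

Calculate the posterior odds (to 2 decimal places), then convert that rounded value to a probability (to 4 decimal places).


Step 1: Calculate posterior odds
Posterior odds = Prior odds × LR
               = 0.14 × 9.20
               = 1.29

Step 2: Convert to probability
P(H|E) = Posterior odds / (1 + Posterior odds)
       = 1.29 / (1 + 1.29)
       = 1.29 / 2.29
       = 0.5633

The evidence increased P(H) from 0.1228 to 0.5633.


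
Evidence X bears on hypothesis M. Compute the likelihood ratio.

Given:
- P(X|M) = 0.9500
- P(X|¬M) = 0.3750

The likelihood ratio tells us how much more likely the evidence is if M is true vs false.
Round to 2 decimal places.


Likelihood Ratio (LR) = P(X|M) / P(X|¬M)

LR = 0.9500 / 0.3750
   = 2.53

The evidence is 2.53 times more likely if M is true than if M is false.
Since LR > 1, the evidence supports M over ¬M.


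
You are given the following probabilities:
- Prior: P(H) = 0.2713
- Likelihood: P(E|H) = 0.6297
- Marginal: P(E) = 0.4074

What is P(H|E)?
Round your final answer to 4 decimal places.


Using Bayes' theorem:

P(H|E) = P(E|H) × P(H) / P(E)
       = 0.6297 × 0.2713 / 0.4074
       = 0.17083761 / 0.4074
       = 0.4193

The evidence strengthens our belief in H.
Prior: 0.2713 → Posterior: 0.4193


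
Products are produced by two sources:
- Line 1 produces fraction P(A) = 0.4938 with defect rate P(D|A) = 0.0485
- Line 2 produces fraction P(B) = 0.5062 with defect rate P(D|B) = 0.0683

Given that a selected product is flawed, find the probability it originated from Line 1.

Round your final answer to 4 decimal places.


Let A = from Line 1, D = flawed

Given:
- P(A) = 0.4938, P(B) = 0.5062
- P(D|A) = 0.0485, P(D|B) = 0.0683

Step 1: Find P(D)
P(D) = P(D|A)P(A) + P(D|B)P(B)
     = 0.0485 × 0.4938 + 0.0683 × 0.5062
     = 0.02394930 + 0.03457346
     = 0.05852276

Step 2: Apply Bayes' theorem
P(A|D) = P(D|A)P(A) / P(D)
       = 0.02394930 / 0.05852276
       = 0.4092


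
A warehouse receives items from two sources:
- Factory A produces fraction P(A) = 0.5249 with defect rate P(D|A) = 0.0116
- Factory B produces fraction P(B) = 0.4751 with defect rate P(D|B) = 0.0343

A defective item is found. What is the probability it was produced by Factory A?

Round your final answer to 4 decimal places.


Let A = from Factory A, D = defective

Given:
- P(A) = 0.5249, P(B) = 0.4751
- P(D|A) = 0.0116, P(D|B) = 0.0343

Step 1: Find P(D)
P(D) = P(D|A)P(A) + P(D|B)P(B)
     = 0.0116 × 0.5249 + 0.0343 × 0.4751
     = 0.00608884 + 0.01629593
     = 0.02238477

Step 2: Apply Bayes' theorem
P(A|D) = P(D|A)P(A) / P(D)
       = 0.00608884 / 0.02238477
       = 0.2720


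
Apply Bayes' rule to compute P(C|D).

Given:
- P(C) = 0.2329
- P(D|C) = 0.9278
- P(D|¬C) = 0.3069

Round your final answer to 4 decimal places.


Bayes' theorem: P(C|D) = P(D|C) × P(C) / P(D)

Step 1: Calculate P(D) using law of total probability
P(D) = P(D|C)P(C) + P(D|¬C)P(¬C)
     = 0.9278 × 0.2329 + 0.3069 × 0.7671
     = 0.21608462 + 0.23542299
     = 0.45150761

Step 2: Apply Bayes' theorem
P(C|D) = P(D|C) × P(C) / P(D)
       = 0.21608462 / 0.45150761
       = 0.4786


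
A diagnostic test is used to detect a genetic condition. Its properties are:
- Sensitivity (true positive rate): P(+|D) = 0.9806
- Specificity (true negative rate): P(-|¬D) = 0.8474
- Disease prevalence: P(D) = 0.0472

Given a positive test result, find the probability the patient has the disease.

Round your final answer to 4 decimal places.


Let D = has disease, + = positive test

Given:
- P(D) = 0.0472 (prevalence)
- P(+|D) = 0.9806 (sensitivity)
- P(-|¬D) = 0.8474 (specificity)
- P(+|¬D) = 0.1526 (false positive rate = 1 - specificity)

Step 1: Find P(+)
P(+) = P(+|D)P(D) + P(+|¬D)P(¬D)
     = 0.9806 × 0.0472 + 0.1526 × 0.9528
     = 0.04628432 + 0.14539728
     = 0.19168160

Step 2: Apply Bayes' theorem for P(D|+)
P(D|+) = P(+|D)P(D) / P(+)
       = 0.04628432 / 0.19168160
       = 0.2415


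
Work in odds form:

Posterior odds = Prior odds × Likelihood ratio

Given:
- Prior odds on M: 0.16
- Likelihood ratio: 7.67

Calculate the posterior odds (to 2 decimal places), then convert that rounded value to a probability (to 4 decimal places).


Step 1: Calculate posterior odds
Posterior odds = Prior odds × LR
               = 0.16 × 7.67
               = 1.23

Step 2: Convert to probability
P(M|E) = Posterior odds / (1 + Posterior odds)
       = 1.23 / (1 + 1.23)
       = 1.23 / 2.23
       = 0.5516

The evidence increased P(M) from 0.1379 to 0.5516.


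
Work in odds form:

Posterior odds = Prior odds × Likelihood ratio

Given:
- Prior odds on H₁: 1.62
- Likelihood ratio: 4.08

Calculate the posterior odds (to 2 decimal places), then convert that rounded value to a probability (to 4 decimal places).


Step 1: Calculate posterior odds
Posterior odds = Prior odds × LR
               = 1.62 × 4.08
               = 6.61

Step 2: Convert to probability
P(H₁|E) = Posterior odds / (1 + Posterior odds)
       = 6.61 / (1 + 6.61)
       = 6.61 / 7.61
       = 0.8686

The evidence increased P(H₁) from 0.6183 to 0.8686.


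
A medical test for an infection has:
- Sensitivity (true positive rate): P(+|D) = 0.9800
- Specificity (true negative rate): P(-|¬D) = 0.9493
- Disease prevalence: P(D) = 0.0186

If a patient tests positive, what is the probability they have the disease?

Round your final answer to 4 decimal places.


Let D = has disease, + = positive test

Given:
- P(D) = 0.0186 (prevalence)
- P(+|D) = 0.9800 (sensitivity)
- P(-|¬D) = 0.9493 (specificity)
- P(+|¬D) = 0.0507 (false positive rate = 1 - specificity)

Step 1: Find P(+)
P(+) = P(+|D)P(D) + P(+|¬D)P(¬D)
     = 0.9800 × 0.0186 + 0.0507 × 0.9814
     = 0.01822800 + 0.04975698
     = 0.06798498

Step 2: Apply Bayes' theorem for P(D|+)
P(D|+) = P(+|D)P(D) / P(+)
       = 0.01822800 / 0.06798498
       = 0.2681


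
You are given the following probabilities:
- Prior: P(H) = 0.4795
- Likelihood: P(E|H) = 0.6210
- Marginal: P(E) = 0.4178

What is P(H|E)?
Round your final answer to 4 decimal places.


Using Bayes' theorem:

P(H|E) = P(E|H) × P(H) / P(E)
       = 0.6210 × 0.4795 / 0.4178
       = 0.29776950 / 0.4178
       = 0.7127

The evidence strengthens our belief in H.
Prior: 0.4795 → Posterior: 0.7127


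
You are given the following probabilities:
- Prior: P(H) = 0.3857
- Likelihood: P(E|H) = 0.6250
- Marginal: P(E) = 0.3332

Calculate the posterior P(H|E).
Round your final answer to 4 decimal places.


Using Bayes' theorem:

P(H|E) = P(E|H) × P(H) / P(E)
       = 0.6250 × 0.3857 / 0.3332
       = 0.24106250 / 0.3332
       = 0.7235

The evidence strengthens our belief in H.
Prior: 0.3857 → Posterior: 0.7235


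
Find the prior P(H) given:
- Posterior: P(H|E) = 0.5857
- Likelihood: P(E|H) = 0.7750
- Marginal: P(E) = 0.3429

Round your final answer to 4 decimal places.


From Bayes' theorem: P(H|E) = P(E|H) × P(H) / P(E)

Rearranging for P(H):
P(H) = P(H|E) × P(E) / P(E|H)
     = 0.5857 × 0.3429 / 0.7750
     = 0.20083653 / 0.7750
     = 0.2591


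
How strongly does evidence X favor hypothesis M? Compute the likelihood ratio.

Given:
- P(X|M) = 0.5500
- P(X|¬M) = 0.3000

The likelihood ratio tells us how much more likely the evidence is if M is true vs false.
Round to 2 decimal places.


Likelihood Ratio (LR) = P(X|M) / P(X|¬M)

LR = 0.5500 / 0.3000
   = 1.83

The evidence is 1.83 times more likely if M is true than if M is false.
Since LR > 1, the evidence supports M over ¬M.


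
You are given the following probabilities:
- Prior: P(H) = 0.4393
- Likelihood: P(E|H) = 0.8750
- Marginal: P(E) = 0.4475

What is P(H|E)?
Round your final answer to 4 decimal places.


Using Bayes' theorem:

P(H|E) = P(E|H) × P(H) / P(E)
       = 0.8750 × 0.4393 / 0.4475
       = 0.38438750 / 0.4475
       = 0.8590

The evidence strengthens our belief in H.
Prior: 0.4393 → Posterior: 0.8590


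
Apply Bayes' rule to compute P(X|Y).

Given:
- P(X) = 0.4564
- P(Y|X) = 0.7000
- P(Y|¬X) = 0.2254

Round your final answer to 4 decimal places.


Bayes' theorem: P(X|Y) = P(Y|X) × P(X) / P(Y)

Step 1: Calculate P(Y) using law of total probability
P(Y) = P(Y|X)P(X) + P(Y|¬X)P(¬X)
     = 0.7000 × 0.4564 + 0.2254 × 0.5436
     = 0.31948000 + 0.12252744
     = 0.44200744

Step 2: Apply Bayes' theorem
P(X|Y) = P(Y|X) × P(X) / P(Y)
       = 0.31948000 / 0.44200744
       = 0.7228


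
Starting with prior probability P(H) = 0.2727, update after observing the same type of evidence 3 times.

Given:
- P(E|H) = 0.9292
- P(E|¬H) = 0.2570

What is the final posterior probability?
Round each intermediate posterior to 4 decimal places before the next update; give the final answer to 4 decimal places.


Sequential Bayesian updating:

Initial prior: P(H) = 0.2727

Update 1:
  P(E) = 0.9292 × 0.2727 + 0.2570 × 0.7273 = 0.25339284 + 0.18691610 = 0.44030894
  P(H|E) = 0.25339284 / 0.44030894 = 0.5755

Update 2:
  P(E) = 0.9292 × 0.5755 + 0.2570 × 0.4245 = 0.53475460 + 0.10909650 = 0.64385110
  P(H|E) = 0.53475460 / 0.64385110 = 0.8306

Update 3:
  P(E) = 0.9292 × 0.8306 + 0.2570 × 0.1694 = 0.77179352 + 0.04353580 = 0.81532932
  P(H|E) = 0.77179352 / 0.81532932 = 0.9466

Final posterior: 0.9466


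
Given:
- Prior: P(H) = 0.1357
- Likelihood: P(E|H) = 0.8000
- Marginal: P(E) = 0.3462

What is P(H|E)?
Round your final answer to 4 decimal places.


Using Bayes' theorem:

P(H|E) = P(E|H) × P(H) / P(E)
       = 0.8000 × 0.1357 / 0.3462
       = 0.10856000 / 0.3462
       = 0.3136

The evidence strengthens our belief in H.
Prior: 0.1357 → Posterior: 0.3136


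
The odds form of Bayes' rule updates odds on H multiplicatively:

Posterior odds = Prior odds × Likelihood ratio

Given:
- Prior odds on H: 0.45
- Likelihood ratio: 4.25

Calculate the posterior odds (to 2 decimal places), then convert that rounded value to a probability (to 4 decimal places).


Step 1: Calculate posterior odds
Posterior odds = Prior odds × LR
               = 0.45 × 4.25
               = 1.91

Step 2: Convert to probability
P(H|E) = Posterior odds / (1 + Posterior odds)
       = 1.91 / (1 + 1.91)
       = 1.91 / 2.91
       = 0.6564

The evidence increased P(H) from 0.3103 to 0.6564.


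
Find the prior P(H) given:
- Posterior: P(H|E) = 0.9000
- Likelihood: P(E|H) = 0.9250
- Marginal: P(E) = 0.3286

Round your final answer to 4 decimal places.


From Bayes' theorem: P(H|E) = P(E|H) × P(H) / P(E)

Rearranging for P(H):
P(H) = P(H|E) × P(E) / P(E|H)
     = 0.9000 × 0.3286 / 0.9250
     = 0.29574000 / 0.9250
     = 0.3197


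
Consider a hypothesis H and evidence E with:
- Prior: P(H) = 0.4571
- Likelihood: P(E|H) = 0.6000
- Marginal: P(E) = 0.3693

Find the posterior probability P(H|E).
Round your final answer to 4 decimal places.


Using Bayes' theorem:

P(H|E) = P(E|H) × P(H) / P(E)
       = 0.6000 × 0.4571 / 0.3693
       = 0.27426000 / 0.3693
       = 0.7426

The evidence strengthens our belief in H.
Prior: 0.4571 → Posterior: 0.7426


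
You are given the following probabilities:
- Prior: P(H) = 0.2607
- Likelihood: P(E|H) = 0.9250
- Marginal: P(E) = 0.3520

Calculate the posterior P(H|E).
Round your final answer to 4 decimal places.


Using Bayes' theorem:

P(H|E) = P(E|H) × P(H) / P(E)
       = 0.9250 × 0.2607 / 0.3520
       = 0.24114750 / 0.3520
       = 0.6851

The evidence strengthens our belief in H.
Prior: 0.2607 → Posterior: 0.6851


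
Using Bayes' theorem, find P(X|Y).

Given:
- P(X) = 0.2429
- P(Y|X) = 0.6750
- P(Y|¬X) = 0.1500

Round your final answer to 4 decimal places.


Bayes' theorem: P(X|Y) = P(Y|X) × P(X) / P(Y)

Step 1: Calculate P(Y) using law of total probability
P(Y) = P(Y|X)P(X) + P(Y|¬X)P(¬X)
     = 0.6750 × 0.2429 + 0.1500 × 0.7571
     = 0.16395750 + 0.11356500
     = 0.27752250

Step 2: Apply Bayes' theorem
P(X|Y) = P(Y|X) × P(X) / P(Y)
       = 0.16395750 / 0.27752250
       = 0.5908


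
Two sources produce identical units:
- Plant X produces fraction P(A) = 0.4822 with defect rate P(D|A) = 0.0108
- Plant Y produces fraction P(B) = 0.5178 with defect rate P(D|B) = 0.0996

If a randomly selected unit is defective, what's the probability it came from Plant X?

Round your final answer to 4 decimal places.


Let A = from Plant X, D = defective

Given:
- P(A) = 0.4822, P(B) = 0.5178
- P(D|A) = 0.0108, P(D|B) = 0.0996

Step 1: Find P(D)
P(D) = P(D|A)P(A) + P(D|B)P(B)
     = 0.0108 × 0.4822 + 0.0996 × 0.5178
     = 0.00520776 + 0.05157288
     = 0.05678064

Step 2: Apply Bayes' theorem
P(A|D) = P(D|A)P(A) / P(D)
       = 0.00520776 / 0.05678064
       = 0.0917


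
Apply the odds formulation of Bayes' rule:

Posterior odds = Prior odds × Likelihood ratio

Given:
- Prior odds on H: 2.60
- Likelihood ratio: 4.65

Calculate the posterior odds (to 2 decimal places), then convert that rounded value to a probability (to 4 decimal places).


Step 1: Calculate posterior odds
Posterior odds = Prior odds × LR
               = 2.60 × 4.65
               = 12.09

Step 2: Convert to probability
P(H|E) = Posterior odds / (1 + Posterior odds)
       = 12.09 / (1 + 12.09)
       = 12.09 / 13.09
       = 0.9236

The evidence increased P(H) from 0.7222 to 0.9236.


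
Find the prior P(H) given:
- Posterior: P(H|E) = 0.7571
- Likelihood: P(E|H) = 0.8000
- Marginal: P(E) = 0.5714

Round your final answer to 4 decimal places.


From Bayes' theorem: P(H|E) = P(E|H) × P(H) / P(E)

Rearranging for P(H):
P(H) = P(H|E) × P(E) / P(E|H)
     = 0.7571 × 0.5714 / 0.8000
     = 0.43260694 / 0.8000
     = 0.5408


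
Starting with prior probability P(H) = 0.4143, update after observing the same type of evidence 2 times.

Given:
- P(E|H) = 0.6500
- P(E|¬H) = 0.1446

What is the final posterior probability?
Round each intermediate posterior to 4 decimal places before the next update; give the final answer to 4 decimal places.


Sequential Bayesian updating:

Initial prior: P(H) = 0.4143

Update 1:
  P(E) = 0.6500 × 0.4143 + 0.1446 × 0.5857 = 0.26929500 + 0.08469222 = 0.35398722
  P(H|E) = 0.26929500 / 0.35398722 = 0.7607

Update 2:
  P(E) = 0.6500 × 0.7607 + 0.1446 × 0.2393 = 0.49445500 + 0.03460278 = 0.52905778
  P(H|E) = 0.49445500 / 0.52905778 = 0.9346

Final posterior: 0.9346
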